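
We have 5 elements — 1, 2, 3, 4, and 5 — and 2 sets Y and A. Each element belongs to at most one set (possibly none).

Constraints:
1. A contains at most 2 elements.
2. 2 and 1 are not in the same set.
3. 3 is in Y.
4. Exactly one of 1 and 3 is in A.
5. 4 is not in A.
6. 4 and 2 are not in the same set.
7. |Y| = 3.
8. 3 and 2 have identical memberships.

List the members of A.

From (3): 3 ∈ Y.
From (5): 4 ∉ A.
(4) (exactly one): 1 ∈ A.
(8): 2 matches 3: 2 ∈ Y.
(6): 4 ∉ Y.
(7): only 3 candidates remain for Y, so all are in.

A = {1}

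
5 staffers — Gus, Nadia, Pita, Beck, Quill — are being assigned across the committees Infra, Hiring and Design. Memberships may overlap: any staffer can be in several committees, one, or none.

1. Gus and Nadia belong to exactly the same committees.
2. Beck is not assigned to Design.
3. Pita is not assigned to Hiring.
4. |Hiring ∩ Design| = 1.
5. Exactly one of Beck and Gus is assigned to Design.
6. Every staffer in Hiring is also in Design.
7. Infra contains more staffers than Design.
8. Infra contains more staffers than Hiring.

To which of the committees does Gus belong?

From (2): Beck ∉ Design.
From (3): Pita ∉ Hiring.
(5) (exactly one): Gus ∈ Design.
(6) contrapositive: Beck ∉ Hiring.
(1): Nadia matches Gus: Nadia ∈ Design.
Suppose Gus ∉ Infra: no assignment then satisfies all the clues, so Gus ∈ Infra.

Gus: Design, Infra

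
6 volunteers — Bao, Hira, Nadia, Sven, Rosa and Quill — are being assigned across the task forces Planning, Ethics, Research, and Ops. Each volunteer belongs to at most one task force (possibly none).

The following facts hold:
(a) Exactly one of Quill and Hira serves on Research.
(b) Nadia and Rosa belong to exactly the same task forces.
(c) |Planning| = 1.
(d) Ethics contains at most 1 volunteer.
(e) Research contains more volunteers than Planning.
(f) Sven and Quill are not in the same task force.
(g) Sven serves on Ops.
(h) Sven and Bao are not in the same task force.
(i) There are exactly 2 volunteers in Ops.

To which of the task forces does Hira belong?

Hira: Ops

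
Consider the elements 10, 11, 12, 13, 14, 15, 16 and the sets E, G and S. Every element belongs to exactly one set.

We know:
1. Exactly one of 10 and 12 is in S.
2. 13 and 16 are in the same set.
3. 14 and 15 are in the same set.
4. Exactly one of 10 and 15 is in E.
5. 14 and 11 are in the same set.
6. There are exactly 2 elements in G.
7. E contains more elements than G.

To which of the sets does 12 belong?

12: E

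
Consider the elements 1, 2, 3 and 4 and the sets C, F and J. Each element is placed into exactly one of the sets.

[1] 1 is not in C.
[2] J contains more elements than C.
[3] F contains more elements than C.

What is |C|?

0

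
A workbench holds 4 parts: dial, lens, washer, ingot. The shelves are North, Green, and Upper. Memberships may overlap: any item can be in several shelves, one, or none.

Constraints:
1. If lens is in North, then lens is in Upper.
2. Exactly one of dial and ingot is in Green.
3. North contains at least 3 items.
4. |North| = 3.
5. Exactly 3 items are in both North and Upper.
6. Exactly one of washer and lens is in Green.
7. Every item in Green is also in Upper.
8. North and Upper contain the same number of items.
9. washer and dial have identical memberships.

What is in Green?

Green = {dial, washer}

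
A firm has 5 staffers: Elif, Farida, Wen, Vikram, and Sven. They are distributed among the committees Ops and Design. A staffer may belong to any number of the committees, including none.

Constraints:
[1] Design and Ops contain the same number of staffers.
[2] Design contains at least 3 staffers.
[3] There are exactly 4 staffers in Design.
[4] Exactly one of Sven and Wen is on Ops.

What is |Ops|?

4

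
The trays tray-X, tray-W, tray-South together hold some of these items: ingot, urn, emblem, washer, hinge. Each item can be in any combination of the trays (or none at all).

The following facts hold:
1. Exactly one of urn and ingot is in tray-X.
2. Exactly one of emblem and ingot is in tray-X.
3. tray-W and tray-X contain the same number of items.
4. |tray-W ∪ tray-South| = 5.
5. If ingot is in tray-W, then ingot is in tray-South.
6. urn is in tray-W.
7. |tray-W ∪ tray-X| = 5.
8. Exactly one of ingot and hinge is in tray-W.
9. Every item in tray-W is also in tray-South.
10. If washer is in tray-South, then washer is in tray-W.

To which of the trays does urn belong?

urn: tray-South, tray-W, tray-X

From (6): urn ∈ tray-W.
(9) with urn ∈ tray-W: urn ∈ tray-South.
Suppose urn ∉ tray-X: no assignment then satisfies all the clues, so urn ∈ tray-X.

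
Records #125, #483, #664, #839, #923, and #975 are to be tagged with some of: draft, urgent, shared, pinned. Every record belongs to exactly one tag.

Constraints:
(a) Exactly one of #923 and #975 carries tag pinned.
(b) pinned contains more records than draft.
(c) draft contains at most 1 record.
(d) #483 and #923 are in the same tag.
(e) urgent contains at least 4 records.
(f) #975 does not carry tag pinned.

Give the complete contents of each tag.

draft = {}; urgent = {#125, #664, #839, #975}; shared = {}; pinned = {#483, #923}

From (f): #975 ∉ pinned.
(a) (exactly one): #923 ∈ pinned.
(d): #483 matches #923: #483 ∉ draft.
(d): #483 matches #923: #483 ∉ urgent.
(d): #483 matches #923: #483 ∉ shared.
(d): #483 matches #923: #483 ∈ pinned.
(e): only 4 candidates remain for urgent, so all are in.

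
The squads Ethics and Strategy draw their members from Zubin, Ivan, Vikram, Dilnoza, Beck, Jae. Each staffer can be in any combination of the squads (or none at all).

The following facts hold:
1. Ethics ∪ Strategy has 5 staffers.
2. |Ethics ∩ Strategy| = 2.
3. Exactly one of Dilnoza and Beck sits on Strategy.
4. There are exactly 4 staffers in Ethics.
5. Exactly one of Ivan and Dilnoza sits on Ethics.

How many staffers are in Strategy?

3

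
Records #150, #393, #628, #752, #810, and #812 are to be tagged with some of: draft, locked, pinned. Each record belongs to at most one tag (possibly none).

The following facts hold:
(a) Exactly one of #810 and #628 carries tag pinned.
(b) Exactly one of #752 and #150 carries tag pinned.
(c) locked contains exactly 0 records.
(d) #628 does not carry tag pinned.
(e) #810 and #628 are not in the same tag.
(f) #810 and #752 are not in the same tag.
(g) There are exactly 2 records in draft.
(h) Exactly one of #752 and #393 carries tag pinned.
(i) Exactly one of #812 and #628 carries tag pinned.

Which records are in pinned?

pinned = {#150, #393, #810, #812}

From (d): #628 ∉ pinned.
(a) (exactly one): #810 ∈ pinned.
(c): locked already has 0, so the rest are out.
(f): #752 ∉ pinned.
(h) (exactly one): #393 ∈ pinned.
(i) (exactly one): #812 ∈ pinned.
(b) (exactly one): #150 ∈ pinned.
(g): only 2 candidates remain for draft, so all are in.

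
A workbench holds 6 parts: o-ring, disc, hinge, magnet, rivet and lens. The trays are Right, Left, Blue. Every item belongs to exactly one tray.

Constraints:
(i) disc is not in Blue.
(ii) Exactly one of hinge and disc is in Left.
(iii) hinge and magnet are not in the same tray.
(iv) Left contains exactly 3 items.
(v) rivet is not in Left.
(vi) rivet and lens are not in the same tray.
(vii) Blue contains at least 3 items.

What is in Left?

Left = {disc, lens, magnet}

From (i): disc ∉ Blue.
From (v): rivet ∉ Left.
Suppose o-ring ∈ Left: no assignment then satisfies all the clues, so o-ring ∉ Left.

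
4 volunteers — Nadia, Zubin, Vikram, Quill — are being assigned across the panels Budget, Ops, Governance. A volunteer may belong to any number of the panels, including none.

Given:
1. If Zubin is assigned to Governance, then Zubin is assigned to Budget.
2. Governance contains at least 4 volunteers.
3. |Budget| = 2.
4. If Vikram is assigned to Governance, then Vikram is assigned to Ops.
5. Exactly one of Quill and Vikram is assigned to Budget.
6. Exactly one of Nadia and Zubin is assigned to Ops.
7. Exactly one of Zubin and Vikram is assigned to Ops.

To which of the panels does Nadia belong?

(2): only 4 candidates remain for Governance, so all are in.
(4): Vikram ∈ Ops.
(7) (exactly one): Zubin ∉ Ops.
(1): Zubin ∈ Budget.
(6) (exactly one): Nadia ∈ Ops.
Suppose Nadia ∈ Budget: no assignment then satisfies all the clues, so Nadia ∉ Budget.

Nadia: Governance, Ops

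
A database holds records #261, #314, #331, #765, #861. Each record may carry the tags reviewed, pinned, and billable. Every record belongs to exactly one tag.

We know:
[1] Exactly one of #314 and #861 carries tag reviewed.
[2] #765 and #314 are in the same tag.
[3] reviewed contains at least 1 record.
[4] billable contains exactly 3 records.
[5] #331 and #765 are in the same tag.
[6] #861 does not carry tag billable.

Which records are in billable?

billable = {#314, #331, #765}

From (6): #861 ∉ billable.
Suppose #261 ∈ billable: no assignment then satisfies all the clues, so #261 ∉ billable.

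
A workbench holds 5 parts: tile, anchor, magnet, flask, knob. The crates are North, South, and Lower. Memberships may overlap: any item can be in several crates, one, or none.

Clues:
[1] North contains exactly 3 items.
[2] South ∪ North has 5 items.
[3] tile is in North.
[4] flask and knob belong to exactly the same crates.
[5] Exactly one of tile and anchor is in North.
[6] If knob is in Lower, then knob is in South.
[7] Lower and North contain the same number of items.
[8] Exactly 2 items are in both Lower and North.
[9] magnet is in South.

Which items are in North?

From (3): tile ∈ North.
From (9): magnet ∈ South.
(5) (exactly one): anchor ∉ North.
Suppose magnet ∈ North: no assignment then satisfies all the clues, so magnet ∉ North.

North = {flask, knob, tile}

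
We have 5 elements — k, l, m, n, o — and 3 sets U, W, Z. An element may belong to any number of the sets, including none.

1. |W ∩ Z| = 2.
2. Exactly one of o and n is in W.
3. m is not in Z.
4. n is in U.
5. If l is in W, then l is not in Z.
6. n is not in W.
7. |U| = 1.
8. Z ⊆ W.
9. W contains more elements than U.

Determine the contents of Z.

Z = {k, o}

From (3): m ∉ Z.
From (4): n ∈ U.
From (6): n ∉ W.
(2) (exactly one): o ∈ W.
(7): U already has 1, so the rest are out.
(8) contrapositive: n ∉ Z.
Suppose k ∉ Z: no assignment then satisfies all the clues, so k ∈ Z.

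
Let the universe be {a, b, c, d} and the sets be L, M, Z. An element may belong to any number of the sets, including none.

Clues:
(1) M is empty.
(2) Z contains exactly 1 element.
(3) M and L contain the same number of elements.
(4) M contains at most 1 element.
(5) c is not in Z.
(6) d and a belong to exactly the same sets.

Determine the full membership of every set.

L = {}; M = {}; Z = {b}

From (5): c ∉ Z.
(1): M already has 0, so the rest are out.
Suppose a ∈ L: no assignment then satisfies all the clues, so a ∉ L.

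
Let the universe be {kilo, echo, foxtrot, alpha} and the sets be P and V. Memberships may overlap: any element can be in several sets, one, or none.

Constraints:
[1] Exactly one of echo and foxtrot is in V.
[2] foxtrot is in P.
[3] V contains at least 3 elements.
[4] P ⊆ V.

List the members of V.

V = {alpha, foxtrot, kilo}

From (2): foxtrot ∈ P.
(4) with foxtrot ∈ P: foxtrot ∈ V.
(1) (exactly one): echo ∉ V.
(3): only 3 candidates remain for V, so all are in.
(4) contrapositive: echo ∉ P.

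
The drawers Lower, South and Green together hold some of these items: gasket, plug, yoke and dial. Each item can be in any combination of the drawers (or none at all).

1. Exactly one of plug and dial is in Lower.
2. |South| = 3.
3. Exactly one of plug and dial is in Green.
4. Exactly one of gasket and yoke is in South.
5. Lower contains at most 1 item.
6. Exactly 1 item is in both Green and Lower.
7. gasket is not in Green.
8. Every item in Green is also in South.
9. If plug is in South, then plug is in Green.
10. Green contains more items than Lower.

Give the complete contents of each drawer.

From (7): gasket ∉ Green.
Suppose gasket ∈ Lower: no assignment then satisfies all the clues, so gasket ∉ Lower.

Lower = {plug}; South = {dial, plug, yoke}; Green = {plug, yoke}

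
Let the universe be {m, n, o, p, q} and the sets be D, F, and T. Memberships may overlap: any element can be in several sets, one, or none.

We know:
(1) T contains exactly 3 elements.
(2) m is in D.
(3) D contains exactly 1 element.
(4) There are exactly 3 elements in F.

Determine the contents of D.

D = {m}

From (2): m ∈ D.
(3): D already has 1, so the rest are out.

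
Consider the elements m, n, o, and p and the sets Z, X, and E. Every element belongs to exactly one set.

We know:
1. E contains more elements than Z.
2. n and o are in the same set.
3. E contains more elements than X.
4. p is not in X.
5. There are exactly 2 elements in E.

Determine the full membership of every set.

Z = {p}; X = {m}; E = {n, o}

From (4): p ∉ X.
Suppose m ∈ Z: no assignment then satisfies all the clues, so m ∉ Z.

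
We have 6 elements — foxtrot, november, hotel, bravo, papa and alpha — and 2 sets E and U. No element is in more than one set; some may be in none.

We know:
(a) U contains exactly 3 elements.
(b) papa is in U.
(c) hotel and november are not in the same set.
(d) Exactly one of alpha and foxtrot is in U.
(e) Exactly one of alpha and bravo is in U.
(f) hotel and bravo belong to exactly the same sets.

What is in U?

From (b): papa ∈ U.
Suppose foxtrot ∈ U: no assignment then satisfies all the clues, so foxtrot ∉ U.

U = {alpha, november, papa}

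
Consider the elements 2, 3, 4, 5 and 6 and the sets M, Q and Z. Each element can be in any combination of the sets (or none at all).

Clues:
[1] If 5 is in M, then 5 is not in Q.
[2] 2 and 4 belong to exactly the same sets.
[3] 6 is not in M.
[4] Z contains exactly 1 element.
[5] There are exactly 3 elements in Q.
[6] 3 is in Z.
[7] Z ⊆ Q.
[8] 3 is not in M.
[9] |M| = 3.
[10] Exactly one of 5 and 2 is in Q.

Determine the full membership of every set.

M = {2, 4, 5}; Q = {2, 3, 4}; Z = {3}

From (3): 6 ∉ M.
From (6): 3 ∈ Z.
From (8): 3 ∉ M.
(4): Z already has 1, so the rest are out.
(7) with 3 ∈ Z: 3 ∈ Q.
(9): only 3 candidates remain for M, so all are in.
(1): 5 ∉ Q.
(10) (exactly one): 2 ∈ Q.
(2): 4 matches 2: 4 ∈ Q.
(5): Q already has 3, so the rest are out.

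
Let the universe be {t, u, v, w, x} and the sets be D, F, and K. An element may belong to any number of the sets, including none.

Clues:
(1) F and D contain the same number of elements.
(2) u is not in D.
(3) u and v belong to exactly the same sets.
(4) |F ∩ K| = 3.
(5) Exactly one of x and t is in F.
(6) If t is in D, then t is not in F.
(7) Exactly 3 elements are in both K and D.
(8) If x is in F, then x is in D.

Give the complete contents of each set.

D = {t, w, x}; F = {u, v, x}; K = {t, u, v, w, x}

From (2): u ∉ D.
(3): v matches u: v ∉ D.
Suppose t ∉ D: no assignment then satisfies all the clues, so t ∈ D.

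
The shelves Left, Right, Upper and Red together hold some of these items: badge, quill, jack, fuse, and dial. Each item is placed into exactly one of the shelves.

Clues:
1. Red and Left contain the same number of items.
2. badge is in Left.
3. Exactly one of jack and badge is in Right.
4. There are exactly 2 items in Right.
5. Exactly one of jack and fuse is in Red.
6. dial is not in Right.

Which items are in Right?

Right = {jack, quill}

From (2): badge ∈ Left.
From (6): dial ∉ Right.
(3) (exactly one): jack ∈ Right.
(5) (exactly one): fuse ∈ Red.
(4): only 2 candidates remain for Right, so all are in.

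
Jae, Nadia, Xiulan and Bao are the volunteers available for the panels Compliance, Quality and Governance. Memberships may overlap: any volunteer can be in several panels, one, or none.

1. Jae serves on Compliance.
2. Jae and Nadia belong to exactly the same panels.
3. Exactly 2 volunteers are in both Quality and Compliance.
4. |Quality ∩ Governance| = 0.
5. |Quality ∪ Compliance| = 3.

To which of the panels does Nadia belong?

Nadia: Compliance, Quality

From (1): Jae ∈ Compliance.
(2): Nadia matches Jae: Nadia ∈ Compliance.
Suppose Nadia ∉ Quality: no assignment then satisfies all the clues, so Nadia ∈ Quality.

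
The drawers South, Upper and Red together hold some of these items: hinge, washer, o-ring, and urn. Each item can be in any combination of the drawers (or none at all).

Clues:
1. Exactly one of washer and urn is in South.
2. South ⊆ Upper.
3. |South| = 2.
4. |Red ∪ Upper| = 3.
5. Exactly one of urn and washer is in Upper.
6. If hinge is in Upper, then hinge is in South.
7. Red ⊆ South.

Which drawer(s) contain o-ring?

o-ring: Upper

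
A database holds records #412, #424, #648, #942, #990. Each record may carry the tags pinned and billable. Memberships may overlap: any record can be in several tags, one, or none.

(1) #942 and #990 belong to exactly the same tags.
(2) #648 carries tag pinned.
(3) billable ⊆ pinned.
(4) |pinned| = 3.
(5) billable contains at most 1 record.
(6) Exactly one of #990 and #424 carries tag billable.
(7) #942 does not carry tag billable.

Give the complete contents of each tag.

From (2): #648 ∈ pinned.
From (7): #942 ∉ billable.
(1): #990 matches #942: #990 ∉ billable.
(6) (exactly one): #424 ∈ billable.
(3) with #424 ∈ billable: #424 ∈ pinned.
(5): billable already has 1, so the rest are out.
Suppose #412 ∉ pinned: no assignment then satisfies all the clues, so #412 ∈ pinned.

pinned = {#412, #424, #648}; billable = {#424}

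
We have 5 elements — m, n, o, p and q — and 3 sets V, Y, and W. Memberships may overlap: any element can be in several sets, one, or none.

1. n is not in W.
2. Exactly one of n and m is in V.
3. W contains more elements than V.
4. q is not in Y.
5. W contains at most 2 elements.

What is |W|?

2

From (1): n ∉ W.
From (4): q ∉ Y.
Suppose o ∈ V: no assignment then satisfies all the clues, so o ∉ V.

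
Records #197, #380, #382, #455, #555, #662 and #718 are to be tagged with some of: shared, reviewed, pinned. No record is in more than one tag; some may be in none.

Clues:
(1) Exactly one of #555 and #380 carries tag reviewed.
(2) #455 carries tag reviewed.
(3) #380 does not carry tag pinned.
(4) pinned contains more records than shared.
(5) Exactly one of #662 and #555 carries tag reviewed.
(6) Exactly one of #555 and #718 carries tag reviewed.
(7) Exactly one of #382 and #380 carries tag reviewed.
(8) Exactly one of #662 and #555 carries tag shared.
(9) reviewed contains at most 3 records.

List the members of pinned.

pinned = {#197, #718}

From (2): #455 ∈ reviewed.
From (3): #380 ∉ pinned.
Suppose #197 ∉ pinned: no assignment then satisfies all the clues, so #197 ∈ pinned.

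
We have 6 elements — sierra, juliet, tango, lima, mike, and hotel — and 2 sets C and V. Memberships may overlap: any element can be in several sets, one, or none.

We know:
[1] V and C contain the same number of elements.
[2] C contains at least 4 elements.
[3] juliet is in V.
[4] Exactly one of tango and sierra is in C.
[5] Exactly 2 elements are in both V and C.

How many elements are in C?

4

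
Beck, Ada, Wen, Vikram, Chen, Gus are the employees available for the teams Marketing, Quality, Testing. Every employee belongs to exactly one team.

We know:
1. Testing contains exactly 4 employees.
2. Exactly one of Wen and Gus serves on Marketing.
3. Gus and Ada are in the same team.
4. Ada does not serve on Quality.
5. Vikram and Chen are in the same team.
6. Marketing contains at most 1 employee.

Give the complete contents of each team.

From (4): Ada ∉ Quality.
(3): Gus matches Ada: Gus ∉ Quality.
Suppose Beck ∈ Marketing: no assignment then satisfies all the clues, so Beck ∉ Marketing.

Marketing = {Wen}; Quality = {Beck}; Testing = {Ada, Chen, Gus, Vikram}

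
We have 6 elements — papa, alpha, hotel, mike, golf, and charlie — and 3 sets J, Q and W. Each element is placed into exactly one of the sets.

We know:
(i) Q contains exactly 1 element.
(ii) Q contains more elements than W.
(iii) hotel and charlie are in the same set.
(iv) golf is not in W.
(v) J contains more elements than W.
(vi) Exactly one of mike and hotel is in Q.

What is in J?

J = {alpha, charlie, golf, hotel, papa}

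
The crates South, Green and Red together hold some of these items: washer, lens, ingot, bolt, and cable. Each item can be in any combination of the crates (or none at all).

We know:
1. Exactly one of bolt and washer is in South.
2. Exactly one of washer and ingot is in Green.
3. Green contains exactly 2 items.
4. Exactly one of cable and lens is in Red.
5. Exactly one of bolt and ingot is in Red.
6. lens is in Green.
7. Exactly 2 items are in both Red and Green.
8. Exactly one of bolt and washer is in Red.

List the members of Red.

Red = {ingot, lens, washer}

From (6): lens ∈ Green.
Suppose washer ∉ Red: no assignment then satisfies all the clues, so washer ∈ Red.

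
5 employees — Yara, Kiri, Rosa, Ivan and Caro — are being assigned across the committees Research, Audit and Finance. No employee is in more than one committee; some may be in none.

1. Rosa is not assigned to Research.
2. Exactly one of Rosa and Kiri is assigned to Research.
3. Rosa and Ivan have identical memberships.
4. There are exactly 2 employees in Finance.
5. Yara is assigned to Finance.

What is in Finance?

Finance = {Caro, Yara}

From (1): Rosa ∉ Research.
From (5): Yara ∈ Finance.
(2) (exactly one): Kiri ∈ Research.
(3): Ivan matches Rosa: Ivan ∉ Research.
Suppose Rosa ∈ Finance: no assignment then satisfies all the clues, so Rosa ∉ Finance.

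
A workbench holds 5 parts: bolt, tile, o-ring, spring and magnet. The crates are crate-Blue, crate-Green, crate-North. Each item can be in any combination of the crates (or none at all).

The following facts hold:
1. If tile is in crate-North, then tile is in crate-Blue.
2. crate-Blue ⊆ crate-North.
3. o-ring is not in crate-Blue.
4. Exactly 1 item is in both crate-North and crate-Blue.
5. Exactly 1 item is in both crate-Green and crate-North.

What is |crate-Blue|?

1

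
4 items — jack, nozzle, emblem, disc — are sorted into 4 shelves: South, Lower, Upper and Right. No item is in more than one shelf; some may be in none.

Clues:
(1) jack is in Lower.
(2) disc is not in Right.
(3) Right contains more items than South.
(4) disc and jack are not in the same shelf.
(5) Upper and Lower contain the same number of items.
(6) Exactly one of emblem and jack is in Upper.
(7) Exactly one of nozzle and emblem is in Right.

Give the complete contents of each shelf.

South = {}; Lower = {jack}; Upper = {emblem}; Right = {nozzle}

From (1): jack ∈ Lower.
From (2): disc ∉ Right.
(4): disc ∉ Lower.
(6) (exactly one): emblem ∈ Upper.
(7) (exactly one): nozzle ∈ Right.
Suppose disc ∈ South: no assignment then satisfies all the clues, so disc ∉ South.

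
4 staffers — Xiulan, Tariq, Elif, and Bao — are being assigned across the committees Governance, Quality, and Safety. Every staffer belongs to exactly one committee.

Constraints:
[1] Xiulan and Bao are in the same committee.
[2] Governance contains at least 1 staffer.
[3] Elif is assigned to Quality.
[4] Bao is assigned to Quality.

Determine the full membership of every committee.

Governance = {Tariq}; Quality = {Bao, Elif, Xiulan}; Safety = {}

From (3): Elif ∈ Quality.
From (4): Bao ∈ Quality.
(1): Xiulan matches Bao: Xiulan ∉ Governance.
(1): Xiulan matches Bao: Xiulan ∈ Quality.
(2): only 1 candidates remain for Governance, so all are in.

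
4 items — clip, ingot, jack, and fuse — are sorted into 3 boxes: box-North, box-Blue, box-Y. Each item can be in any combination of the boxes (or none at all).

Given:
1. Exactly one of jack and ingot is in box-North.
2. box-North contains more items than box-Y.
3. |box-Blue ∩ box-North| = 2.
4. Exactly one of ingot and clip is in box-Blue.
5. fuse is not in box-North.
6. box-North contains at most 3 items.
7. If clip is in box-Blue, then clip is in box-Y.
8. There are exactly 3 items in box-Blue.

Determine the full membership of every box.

box-North = {clip, jack}; box-Blue = {clip, fuse, jack}; box-Y = {clip}

From (5): fuse ∉ box-North.
Suppose clip ∉ box-North: no assignment then satisfies all the clues, so clip ∈ box-North.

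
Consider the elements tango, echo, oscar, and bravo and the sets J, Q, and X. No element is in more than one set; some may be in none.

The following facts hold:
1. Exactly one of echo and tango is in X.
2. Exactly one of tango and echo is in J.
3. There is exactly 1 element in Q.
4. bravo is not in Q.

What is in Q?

Q = {oscar}

From (4): bravo ∉ Q.
Suppose tango ∈ Q: no assignment then satisfies all the clues, so tango ∉ Q.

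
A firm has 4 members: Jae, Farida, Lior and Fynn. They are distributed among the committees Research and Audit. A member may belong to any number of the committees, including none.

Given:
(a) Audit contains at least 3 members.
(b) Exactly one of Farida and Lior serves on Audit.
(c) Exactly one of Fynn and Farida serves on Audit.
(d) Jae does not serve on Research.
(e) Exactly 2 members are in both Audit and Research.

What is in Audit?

Audit = {Fynn, Jae, Lior}

From (d): Jae ∉ Research.
Suppose Jae ∉ Audit: no assignment then satisfies all the clues, so Jae ∈ Audit.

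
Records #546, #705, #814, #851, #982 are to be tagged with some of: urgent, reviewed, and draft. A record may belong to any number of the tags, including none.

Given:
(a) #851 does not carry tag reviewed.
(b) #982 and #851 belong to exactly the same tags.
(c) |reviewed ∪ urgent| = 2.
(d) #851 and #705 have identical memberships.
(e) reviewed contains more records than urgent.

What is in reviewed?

reviewed = {#546, #814}

From (a): #851 ∉ reviewed.
(b): #982 matches #851: #982 ∉ reviewed.
(d): #705 matches #851: #705 ∉ reviewed.
Suppose #546 ∉ reviewed: no assignment then satisfies all the clues, so #546 ∈ reviewed.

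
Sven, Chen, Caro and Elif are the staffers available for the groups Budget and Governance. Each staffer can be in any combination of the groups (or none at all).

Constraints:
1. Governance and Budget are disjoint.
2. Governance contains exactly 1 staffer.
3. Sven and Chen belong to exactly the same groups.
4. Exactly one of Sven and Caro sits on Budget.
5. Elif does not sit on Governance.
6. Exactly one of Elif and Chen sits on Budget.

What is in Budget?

Budget = {Chen, Sven}

From (5): Elif ∉ Governance.
Suppose Sven ∉ Budget: no assignment then satisfies all the clues, so Sven ∈ Budget.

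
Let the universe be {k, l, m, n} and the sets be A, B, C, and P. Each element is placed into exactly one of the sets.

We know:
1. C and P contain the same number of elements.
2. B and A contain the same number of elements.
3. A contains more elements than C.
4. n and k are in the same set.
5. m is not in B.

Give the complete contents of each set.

From (5): m ∉ B.
Suppose k ∈ A: no assignment then satisfies all the clues, so k ∉ A.

A = {l, m}; B = {k, n}; C = {}; P = {}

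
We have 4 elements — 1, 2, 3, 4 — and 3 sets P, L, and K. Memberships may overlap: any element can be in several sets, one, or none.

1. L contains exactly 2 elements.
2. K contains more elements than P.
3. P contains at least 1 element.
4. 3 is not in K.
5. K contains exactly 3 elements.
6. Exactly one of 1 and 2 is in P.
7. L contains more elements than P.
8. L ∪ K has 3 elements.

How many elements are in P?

1

From (4): 3 ∉ K.
(5): only 3 candidates remain for K, so all are in.
Suppose 3 ∈ P: no assignment then satisfies all the clues, so 3 ∉ P.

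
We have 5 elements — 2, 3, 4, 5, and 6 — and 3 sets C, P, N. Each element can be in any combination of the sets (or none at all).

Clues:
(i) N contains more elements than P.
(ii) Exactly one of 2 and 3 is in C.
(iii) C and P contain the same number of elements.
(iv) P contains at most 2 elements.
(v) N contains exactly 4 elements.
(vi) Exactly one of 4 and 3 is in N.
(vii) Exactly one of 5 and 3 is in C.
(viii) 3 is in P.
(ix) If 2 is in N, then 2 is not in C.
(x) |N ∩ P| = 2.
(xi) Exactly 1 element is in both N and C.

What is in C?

C = {3, 4}

From (viii): 3 ∈ P.
Suppose 2 ∈ C: no assignment then satisfies all the clues, so 2 ∉ C.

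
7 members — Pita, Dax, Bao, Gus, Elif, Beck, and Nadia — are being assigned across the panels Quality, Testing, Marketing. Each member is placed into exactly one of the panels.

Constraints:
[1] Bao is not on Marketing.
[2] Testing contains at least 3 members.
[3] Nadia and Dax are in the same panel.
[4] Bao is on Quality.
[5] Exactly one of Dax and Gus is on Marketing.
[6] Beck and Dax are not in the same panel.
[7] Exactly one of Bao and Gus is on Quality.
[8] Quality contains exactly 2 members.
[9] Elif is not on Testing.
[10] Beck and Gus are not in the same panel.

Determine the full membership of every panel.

Quality = {Bao, Beck}; Testing = {Dax, Nadia, Pita}; Marketing = {Elif, Gus}

From (1): Bao ∉ Marketing.
From (4): Bao ∈ Quality.
From (9): Elif ∉ Testing.
(7) (exactly one): Gus ∉ Quality.
Suppose Pita ∈ Quality: no assignment then satisfies all the clues, so Pita ∉ Quality.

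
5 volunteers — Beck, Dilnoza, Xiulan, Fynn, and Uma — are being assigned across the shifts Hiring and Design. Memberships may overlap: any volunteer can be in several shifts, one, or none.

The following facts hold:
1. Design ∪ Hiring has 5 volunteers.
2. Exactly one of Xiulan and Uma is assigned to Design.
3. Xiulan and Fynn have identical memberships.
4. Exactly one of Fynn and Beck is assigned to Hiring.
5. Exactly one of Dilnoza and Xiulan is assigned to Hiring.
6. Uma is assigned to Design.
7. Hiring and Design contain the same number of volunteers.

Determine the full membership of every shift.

Hiring = {Fynn, Uma, Xiulan}; Design = {Beck, Dilnoza, Uma}

From (6): Uma ∈ Design.
(2) (exactly one): Xiulan ∉ Design.
(3): Fynn matches Xiulan: Fynn ∉ Design.
Suppose Beck ∈ Hiring: no assignment then satisfies all the clues, so Beck ∉ Hiring.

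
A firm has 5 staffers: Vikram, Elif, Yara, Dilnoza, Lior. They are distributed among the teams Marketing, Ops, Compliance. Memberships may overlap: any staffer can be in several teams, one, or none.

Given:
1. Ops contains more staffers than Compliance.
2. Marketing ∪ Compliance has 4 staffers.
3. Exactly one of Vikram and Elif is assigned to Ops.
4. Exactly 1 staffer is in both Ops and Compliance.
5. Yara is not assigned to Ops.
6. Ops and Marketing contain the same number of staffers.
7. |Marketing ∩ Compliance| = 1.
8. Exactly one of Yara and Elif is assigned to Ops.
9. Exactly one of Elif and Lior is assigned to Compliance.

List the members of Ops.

Ops = {Dilnoza, Elif, Lior}

From (5): Yara ∉ Ops.
(8) (exactly one): Elif ∈ Ops.
(3) (exactly one): Vikram ∉ Ops.
Suppose Dilnoza ∉ Ops: no assignment then satisfies all the clues, so Dilnoza ∈ Ops.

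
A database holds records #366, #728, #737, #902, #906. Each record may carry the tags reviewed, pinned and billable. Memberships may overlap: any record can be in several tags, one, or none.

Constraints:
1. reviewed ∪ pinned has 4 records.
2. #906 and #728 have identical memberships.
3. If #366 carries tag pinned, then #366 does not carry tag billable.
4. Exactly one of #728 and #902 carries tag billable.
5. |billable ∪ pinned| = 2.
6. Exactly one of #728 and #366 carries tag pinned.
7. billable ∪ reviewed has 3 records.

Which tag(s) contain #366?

#366: pinned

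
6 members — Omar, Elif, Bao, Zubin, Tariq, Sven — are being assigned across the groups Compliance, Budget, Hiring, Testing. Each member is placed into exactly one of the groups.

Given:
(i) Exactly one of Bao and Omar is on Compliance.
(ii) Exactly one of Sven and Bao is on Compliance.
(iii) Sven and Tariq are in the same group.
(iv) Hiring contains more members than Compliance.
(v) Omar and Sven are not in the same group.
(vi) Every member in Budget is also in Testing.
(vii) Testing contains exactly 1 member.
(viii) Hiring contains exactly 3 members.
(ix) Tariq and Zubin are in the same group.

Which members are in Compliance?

Compliance = {Bao, Elif}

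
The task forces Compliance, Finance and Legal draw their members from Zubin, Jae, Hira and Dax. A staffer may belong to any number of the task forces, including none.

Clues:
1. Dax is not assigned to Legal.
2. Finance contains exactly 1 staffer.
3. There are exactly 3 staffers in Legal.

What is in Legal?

From (1): Dax ∉ Legal.
(3): only 3 candidates remain for Legal, so all are in.

Legal = {Hira, Jae, Zubin}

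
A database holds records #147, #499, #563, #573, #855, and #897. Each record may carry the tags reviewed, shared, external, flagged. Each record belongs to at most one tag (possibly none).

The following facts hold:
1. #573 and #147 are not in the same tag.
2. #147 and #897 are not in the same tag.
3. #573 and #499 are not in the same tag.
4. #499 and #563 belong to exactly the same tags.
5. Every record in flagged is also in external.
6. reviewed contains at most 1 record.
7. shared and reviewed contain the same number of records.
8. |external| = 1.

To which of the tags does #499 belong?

#499: none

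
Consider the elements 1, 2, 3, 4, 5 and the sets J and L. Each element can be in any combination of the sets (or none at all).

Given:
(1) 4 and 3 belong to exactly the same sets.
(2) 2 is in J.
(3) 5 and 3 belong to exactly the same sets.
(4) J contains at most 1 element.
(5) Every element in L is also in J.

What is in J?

J = {2}

From (2): 2 ∈ J.
(4): J already has 1, so the rest are out.
(5) contrapositive: 1 ∉ L.
(5) contrapositive: 3 ∉ L.
(5) contrapositive: 4 ∉ L.
(5) contrapositive: 5 ∉ L.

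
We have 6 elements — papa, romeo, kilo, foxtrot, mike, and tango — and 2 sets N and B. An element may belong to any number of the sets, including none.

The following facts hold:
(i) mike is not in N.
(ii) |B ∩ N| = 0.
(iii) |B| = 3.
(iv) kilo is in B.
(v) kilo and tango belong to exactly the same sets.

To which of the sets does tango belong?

tango: B

From (i): mike ∉ N.
From (iv): kilo ∈ B.
(v): tango matches kilo: tango ∈ B.
Suppose tango ∈ N: no assignment then satisfies all the clues, so tango ∉ N.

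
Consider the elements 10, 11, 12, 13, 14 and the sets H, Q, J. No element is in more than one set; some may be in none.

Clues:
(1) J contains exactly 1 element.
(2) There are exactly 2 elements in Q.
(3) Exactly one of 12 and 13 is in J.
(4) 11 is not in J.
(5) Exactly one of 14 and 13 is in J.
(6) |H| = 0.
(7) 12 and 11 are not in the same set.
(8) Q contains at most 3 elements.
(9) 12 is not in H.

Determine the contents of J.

From (4): 11 ∉ J.
From (9): 12 ∉ H.
(6): H already has 0, so the rest are out.
Suppose 10 ∈ J: no assignment then satisfies all the clues, so 10 ∉ J.

J = {13}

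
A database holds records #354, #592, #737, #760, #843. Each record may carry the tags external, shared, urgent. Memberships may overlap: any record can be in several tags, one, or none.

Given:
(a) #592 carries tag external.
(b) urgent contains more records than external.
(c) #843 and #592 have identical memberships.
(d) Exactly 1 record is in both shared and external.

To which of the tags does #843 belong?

#843: external, urgent

From (a): #592 ∈ external.
(c): #843 matches #592: #843 ∈ external.
Suppose #843 ∈ shared: no assignment then satisfies all the clues, so #843 ∉ shared.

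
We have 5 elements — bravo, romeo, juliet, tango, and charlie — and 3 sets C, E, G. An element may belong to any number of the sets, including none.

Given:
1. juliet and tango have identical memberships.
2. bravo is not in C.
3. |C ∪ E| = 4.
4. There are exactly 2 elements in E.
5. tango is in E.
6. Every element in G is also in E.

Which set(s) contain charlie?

From (2): bravo ∉ C.
From (5): tango ∈ E.
(1): juliet matches tango: juliet ∈ E.
(4): E already has 2, so the rest are out.
(6) contrapositive: bravo ∉ G.
(6) contrapositive: romeo ∉ G.
(6) contrapositive: charlie ∉ G.
Suppose charlie ∉ C: no assignment then satisfies all the clues, so charlie ∈ C.

charlie: C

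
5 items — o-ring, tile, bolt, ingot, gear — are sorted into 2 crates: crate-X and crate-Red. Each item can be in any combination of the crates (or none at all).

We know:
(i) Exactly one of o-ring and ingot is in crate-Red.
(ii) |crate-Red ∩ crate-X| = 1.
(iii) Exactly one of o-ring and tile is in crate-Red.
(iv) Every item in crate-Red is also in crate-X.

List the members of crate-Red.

crate-Red = {o-ring}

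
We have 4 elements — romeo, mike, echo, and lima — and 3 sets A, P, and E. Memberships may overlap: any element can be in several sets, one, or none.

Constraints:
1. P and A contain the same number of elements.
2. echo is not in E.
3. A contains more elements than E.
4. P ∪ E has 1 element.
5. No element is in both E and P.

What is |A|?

1

From (2): echo ∉ E.
Suppose romeo ∈ E: no assignment then satisfies all the clues, so romeo ∉ E.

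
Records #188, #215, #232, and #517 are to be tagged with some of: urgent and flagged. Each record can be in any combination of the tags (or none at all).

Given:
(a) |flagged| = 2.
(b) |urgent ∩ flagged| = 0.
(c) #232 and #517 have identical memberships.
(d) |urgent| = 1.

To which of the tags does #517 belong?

#517: flagged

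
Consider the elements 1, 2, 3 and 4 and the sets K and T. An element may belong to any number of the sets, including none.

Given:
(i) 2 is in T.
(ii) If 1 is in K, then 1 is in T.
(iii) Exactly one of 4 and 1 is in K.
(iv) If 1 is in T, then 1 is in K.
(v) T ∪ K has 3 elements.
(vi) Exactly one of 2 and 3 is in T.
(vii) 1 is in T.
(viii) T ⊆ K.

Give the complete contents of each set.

From (i): 2 ∈ T.
From (vii): 1 ∈ T.
(iv): 1 ∈ K.
(vi) (exactly one): 3 ∉ T.
(viii) with 2 ∈ T: 2 ∈ K.
(iii) (exactly one): 4 ∉ K.
(viii) contrapositive: 4 ∉ T.
Suppose 3 ∉ K: no assignment then satisfies all the clues, so 3 ∈ K.

K = {1, 2, 3}; T = {1, 2}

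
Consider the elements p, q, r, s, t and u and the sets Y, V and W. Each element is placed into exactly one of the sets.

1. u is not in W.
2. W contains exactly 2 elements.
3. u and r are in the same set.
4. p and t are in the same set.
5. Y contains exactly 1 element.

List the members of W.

W = {p, t}

From (1): u ∉ W.
(3): r matches u: r ∉ W.
Suppose p ∉ W: no assignment then satisfies all the clues, so p ∈ W.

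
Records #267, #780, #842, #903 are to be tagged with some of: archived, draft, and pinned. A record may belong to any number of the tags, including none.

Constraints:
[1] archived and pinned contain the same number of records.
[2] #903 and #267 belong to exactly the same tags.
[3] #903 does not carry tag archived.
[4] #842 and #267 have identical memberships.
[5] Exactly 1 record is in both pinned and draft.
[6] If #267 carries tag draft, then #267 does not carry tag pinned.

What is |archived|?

1

From (3): #903 ∉ archived.
(2): #267 matches #903: #267 ∉ archived.
(4): #842 matches #267: #842 ∉ archived.
Suppose #267 ∈ pinned: no assignment then satisfies all the clues, so #267 ∉ pinned.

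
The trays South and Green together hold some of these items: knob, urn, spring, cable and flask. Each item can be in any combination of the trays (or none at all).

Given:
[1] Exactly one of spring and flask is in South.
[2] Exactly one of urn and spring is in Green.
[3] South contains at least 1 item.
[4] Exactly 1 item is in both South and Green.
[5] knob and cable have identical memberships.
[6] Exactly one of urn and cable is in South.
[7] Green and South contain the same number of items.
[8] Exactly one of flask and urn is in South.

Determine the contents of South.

South = {spring, urn}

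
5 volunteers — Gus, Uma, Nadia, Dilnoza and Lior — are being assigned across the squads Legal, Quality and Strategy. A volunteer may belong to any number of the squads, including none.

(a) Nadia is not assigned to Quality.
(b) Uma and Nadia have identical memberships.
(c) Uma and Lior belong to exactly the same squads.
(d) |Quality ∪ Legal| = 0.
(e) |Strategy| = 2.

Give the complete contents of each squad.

Legal = {}; Quality = {}; Strategy = {Dilnoza, Gus}

From (a): Nadia ∉ Quality.
(b): Uma matches Nadia: Uma ∉ Quality.
(c): Lior matches Uma: Lior ∉ Quality.
Suppose Gus ∈ Legal: no assignment then satisfies all the clues, so Gus ∉ Legal.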